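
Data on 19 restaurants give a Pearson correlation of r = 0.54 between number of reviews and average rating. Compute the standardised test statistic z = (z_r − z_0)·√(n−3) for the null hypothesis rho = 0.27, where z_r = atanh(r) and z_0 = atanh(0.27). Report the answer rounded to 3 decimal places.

1.309

z_r = atanh(0.54) = 0.604156,  z_0 = atanh(0.27) = 0.276864
SE = 1/√(n−3) = 1/√16 = 0.250000
z = (z_r − z_0)/SE = (0.604156 − 0.276864) / 0.250000 = 0.327292 / 0.250000 = 1.309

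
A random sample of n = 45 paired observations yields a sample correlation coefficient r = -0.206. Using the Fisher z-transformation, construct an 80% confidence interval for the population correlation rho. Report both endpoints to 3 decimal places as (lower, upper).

z_r = atanh(-0.206) = -0.208990;  SE = 1/√(n−3) = 1/√42 = 0.154303
z-limits: -0.208990 ± 1.282·0.154303 = -0.208990 ± 0.197816 = [-0.406806, -0.011174]
ρ-limits: (tanh -0.406806, tanh -0.011174) = (-0.386, -0.011)

(-0.386, -0.011)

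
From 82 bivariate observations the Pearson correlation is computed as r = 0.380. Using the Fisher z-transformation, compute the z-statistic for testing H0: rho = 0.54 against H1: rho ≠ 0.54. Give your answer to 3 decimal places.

z_r = atanh(0.380) = 0.400060,  z_0 = atanh(0.54) = 0.604156
SE = 1/√(n−3) = 1/√79 = 0.112509
z = (z_r − z_0)/SE = (0.400060 − 0.604156) / 0.112509 = -0.204096 / 0.112509 = -1.814

-1.814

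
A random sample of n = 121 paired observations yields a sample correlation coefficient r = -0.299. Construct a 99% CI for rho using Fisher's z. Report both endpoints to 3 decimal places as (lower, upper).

Fisher z: z_r = atanh(r) = ½·ln((1+(-0.299))/(1−(-0.299))) = -0.308421
SE(z) = 1/√(n−3) = 1/√118 = 0.092057
99% ⇒ z* = 2.576; margin = 2.576·0.092057 = 0.237139
CI on z-scale: (-0.545560, -0.071282)
Back-transform: tanh(-0.545560) = -0.497185, tanh(-0.071282) = -0.071162

(-0.497, -0.071)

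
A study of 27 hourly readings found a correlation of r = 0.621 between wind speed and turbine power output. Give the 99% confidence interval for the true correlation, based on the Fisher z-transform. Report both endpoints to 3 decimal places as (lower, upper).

z_r = atanh(0.621) = 0.726631;  SE = 1/√(n−3) = 1/√24 = 0.204124
z-limits: 0.726631 ± 2.576·0.204124 = 0.726631 ± 0.525823 = [0.200808, 1.252454]
ρ-limits: (tanh 0.200808, tanh 1.252454) = (0.198, 0.849)

(0.198, 0.849)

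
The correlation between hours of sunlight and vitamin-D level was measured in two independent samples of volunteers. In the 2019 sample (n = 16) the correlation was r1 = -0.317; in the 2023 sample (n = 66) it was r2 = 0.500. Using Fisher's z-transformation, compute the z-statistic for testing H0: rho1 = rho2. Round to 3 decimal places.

-2.881

Fisher z-transforms: z1 = atanh(-0.317) = -0.328308, z2 = atanh(0.500) = 0.549306; difference d = -0.877614
Var(d) = 1/13 + 1/63 = 0.0769231 + 0.0158730 = 0.0927961
z = d/√Var(d) = -0.877614 / √0.0927961 = -0.877614 / 0.304625 = -2.881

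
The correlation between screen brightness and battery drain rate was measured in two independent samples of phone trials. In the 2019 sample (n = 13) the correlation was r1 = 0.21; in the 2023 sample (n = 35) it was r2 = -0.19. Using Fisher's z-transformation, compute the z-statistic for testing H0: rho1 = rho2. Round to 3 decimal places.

1.119

Fisher z-transforms: z1 = atanh(0.21) = 0.213171, z2 = atanh(-0.19) = -0.192337; difference d = 0.405508
Var(d) = 1/10 + 1/32 = 0.1000000 + 0.0312500 = 0.1312500
z = d/√Var(d) = 0.405508 / √0.1312500 = 0.405508 / 0.362284 = 1.119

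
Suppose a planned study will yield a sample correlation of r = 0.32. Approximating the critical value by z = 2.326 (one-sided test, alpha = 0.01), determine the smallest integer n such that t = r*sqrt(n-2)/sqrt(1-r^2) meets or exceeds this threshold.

50

Need r·√(n−2)/√(1−r²) ≥ 2.326
√(n−2) ≥ 2.326·√(1−0.1024) / 0.32 = 2.326·0.947418 / 0.32 = 6.8865
n−2 ≥ 47.4239  ⇒  n ≥ 49.4239
Smallest integer n = 50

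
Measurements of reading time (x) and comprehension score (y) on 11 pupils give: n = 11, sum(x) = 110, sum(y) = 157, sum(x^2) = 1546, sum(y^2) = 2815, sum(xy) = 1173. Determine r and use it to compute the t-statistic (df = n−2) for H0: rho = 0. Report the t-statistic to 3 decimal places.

Numerator: nΣxy − (Σx)(Σy) = 11·1173 − (110)(157) = -4367
Denominator: √[(nΣx²−(Σx)²)(nΣy²−(Σy)²)]
  nΣx²−(Σx)² = 11·1546 − 12100 = 4906;  nΣy²−(Σy)² = 11·2815 − 24649 = 6316
  √(4906·6316) = √30986296 = 5566.5336
r = -4367 / 5566.5336 = -0.7845
t = r·√(n−2)/√(1−r²) = -0.7845·√9 / √(1−0.615440) = -2.353500 / 0.620129 = -3.795

-3.795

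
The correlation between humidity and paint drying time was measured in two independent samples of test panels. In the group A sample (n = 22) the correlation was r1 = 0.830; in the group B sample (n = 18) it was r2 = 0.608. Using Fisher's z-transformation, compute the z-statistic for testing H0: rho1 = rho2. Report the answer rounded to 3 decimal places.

1.397

z1 = atanh(0.830) = 1.188136,  z2 = atanh(0.608) = 0.705742
SE = √(1/(n1−3) + 1/(n2−3)) = √(1/19 + 1/15) = √(0.0526316 + 0.0666667) = √0.1192983 = 0.345396
z = (z1 − z2)/SE = (1.188136 − 0.705742) / 0.345396 = 0.482394 / 0.345396 = 1.397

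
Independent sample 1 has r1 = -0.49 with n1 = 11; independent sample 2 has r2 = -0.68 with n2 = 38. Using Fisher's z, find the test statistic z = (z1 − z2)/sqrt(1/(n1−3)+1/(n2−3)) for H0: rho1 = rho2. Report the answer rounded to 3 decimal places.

z1 = atanh(-0.49) = -0.536060,  z2 = atanh(-0.68) = -0.829114
SE = √(1/(n1−3) + 1/(n2−3)) = √(1/8 + 1/35) = √(0.1250000 + 0.0285714) = √0.1535714 = 0.391882
z = (z1 − z2)/SE = (-0.536060 − (-0.829114)) / 0.391882 = 0.293054 / 0.391882 = 0.748

0.748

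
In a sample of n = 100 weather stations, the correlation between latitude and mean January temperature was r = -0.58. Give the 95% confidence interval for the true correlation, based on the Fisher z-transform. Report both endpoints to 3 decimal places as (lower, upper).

z_r = atanh(-0.58) = -0.662463;  SE = 1/√(n−3) = 1/√97 = 0.101535
z-limits: -0.662463 ± 1.960·0.101535 = -0.662463 ± 0.199009 = [-0.861472, -0.463454]
ρ-limits: (tanh -0.861472, tanh -0.463454) = (-0.697, -0.433)

(-0.697, -0.433)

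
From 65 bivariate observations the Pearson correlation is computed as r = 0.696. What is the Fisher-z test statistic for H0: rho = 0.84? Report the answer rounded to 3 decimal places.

z_r = atanh(0.696) = 0.859500,  z_0 = atanh(0.84) = 1.221174
SE = 1/√(n−3) = 1/√62 = 0.127000
z = (z_r − z_0)/SE = (0.859500 − 1.221174) / 0.127000 = -0.361674 / 0.127000 = -2.848

-2.848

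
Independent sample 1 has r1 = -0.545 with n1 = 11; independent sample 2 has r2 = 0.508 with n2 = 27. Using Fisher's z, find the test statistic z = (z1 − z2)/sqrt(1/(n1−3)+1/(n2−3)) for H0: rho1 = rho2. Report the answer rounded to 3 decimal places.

-2.869

Fisher z-transforms: z1 = atanh(-0.545) = -0.611241, z2 = atanh(0.508) = 0.560030; difference d = -1.171271
Var(d) = 1/8 + 1/24 = 0.1250000 + 0.0416667 = 0.1666667
z = d/√Var(d) = -1.171271 / √0.1666667 = -1.171271 / 0.408248 = -2.869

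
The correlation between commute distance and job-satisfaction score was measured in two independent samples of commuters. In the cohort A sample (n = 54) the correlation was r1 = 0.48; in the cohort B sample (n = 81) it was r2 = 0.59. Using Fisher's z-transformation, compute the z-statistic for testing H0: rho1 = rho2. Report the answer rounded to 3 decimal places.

Fisher z-transforms: z1 = atanh(0.48) = 0.522984, z2 = atanh(0.59) = 0.677666; difference d = -0.154682
Var(d) = 1/51 + 1/78 = 0.0196078 + 0.0128205 = 0.0324283
z = d/√Var(d) = -0.154682 / √0.0324283 = -0.154682 / 0.180079 = -0.859

-0.859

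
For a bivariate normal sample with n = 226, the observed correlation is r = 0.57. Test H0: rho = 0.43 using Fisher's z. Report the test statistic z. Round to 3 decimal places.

Fisher z: atanh(0.57) = 0.647523, atanh(0.43) = 0.459897
z = (z_r − z_0)·√(n−3) = (0.647523 − 0.459897)·√223 = 0.187626 · 14.933185 = 2.802

2.802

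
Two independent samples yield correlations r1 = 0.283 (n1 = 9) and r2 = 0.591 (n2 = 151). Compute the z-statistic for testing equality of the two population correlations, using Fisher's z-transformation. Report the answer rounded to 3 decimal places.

z1 = atanh(0.283) = 0.290940,  z2 = atanh(0.591) = 0.679201
SE = √(1/(n1−3) + 1/(n2−3)) = √(1/6 + 1/148) = √(0.1666667 + 0.0067568) = √0.1734235 = 0.416441
z = (z1 − z2)/SE = (0.290940 − 0.679201) / 0.416441 = -0.388261 / 0.416441 = -0.932

-0.932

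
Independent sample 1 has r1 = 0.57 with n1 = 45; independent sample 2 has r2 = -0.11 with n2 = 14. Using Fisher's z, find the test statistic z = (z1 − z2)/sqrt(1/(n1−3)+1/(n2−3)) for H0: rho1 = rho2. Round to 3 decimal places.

Fisher z-transforms: z1 = atanh(0.57) = 0.647523, z2 = atanh(-0.11) = -0.110447; difference d = 0.757970
Var(d) = 1/42 + 1/11 = 0.0238095 + 0.0909091 = 0.1147186
z = d/√Var(d) = 0.757970 / √0.1147186 = 0.757970 / 0.338701 = 2.238

2.238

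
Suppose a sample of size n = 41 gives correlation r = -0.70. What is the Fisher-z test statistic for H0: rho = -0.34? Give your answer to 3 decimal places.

-3.164

z_r = atanh(-0.70) = -0.867301,  z_0 = atanh(-0.34) = -0.354093
SE = 1/√(n−3) = 1/√38 = 0.162221
z = (z_r − z_0)/SE = (-0.867301 − (-0.354093)) / 0.162221 = -0.513208 / 0.162221 = -3.164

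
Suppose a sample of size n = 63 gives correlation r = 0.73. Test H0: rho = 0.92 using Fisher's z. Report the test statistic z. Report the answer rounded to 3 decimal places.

-5.115

z_r = atanh(0.73) = 0.928727,  z_0 = atanh(0.92) = 1.589027
SE = 1/√(n−3) = 1/√60 = 0.129099
z = (z_r − z_0)/SE = (0.928727 − 1.589027) / 0.129099 = -0.660300 / 0.129099 = -5.115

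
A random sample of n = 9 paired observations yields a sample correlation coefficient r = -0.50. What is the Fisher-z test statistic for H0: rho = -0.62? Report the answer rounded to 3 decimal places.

0.430

z_r = atanh(-0.50) = -0.549306,  z_0 = atanh(-0.62) = -0.725005
SE = 1/√(n−3) = 1/√6 = 0.408248
z = (z_r − z_0)/SE = (-0.549306 − (-0.725005)) / 0.408248 = 0.175699 / 0.408248 = 0.430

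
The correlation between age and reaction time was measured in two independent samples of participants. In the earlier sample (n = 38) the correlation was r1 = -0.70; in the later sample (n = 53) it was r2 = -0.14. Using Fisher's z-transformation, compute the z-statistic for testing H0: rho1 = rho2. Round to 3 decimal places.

-3.296

Fisher z-transforms: z1 = atanh(-0.70) = -0.867301, z2 = atanh(-0.14) = -0.140926; difference d = -0.726375
Var(d) = 1/35 + 1/50 = 0.0285714 + 0.0200000 = 0.0485714
z = d/√Var(d) = -0.726375 / √0.0485714 = -0.726375 / 0.220389 = -3.296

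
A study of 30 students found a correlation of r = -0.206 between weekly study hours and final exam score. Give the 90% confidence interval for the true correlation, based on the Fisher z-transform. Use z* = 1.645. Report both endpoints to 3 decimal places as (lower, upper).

Fisher z: z_r = atanh(r) = ½·ln((1+(-0.206))/(1−(-0.206))) = -0.208990
SE(z) = 1/√(n−3) = 1/√27 = 0.192450
90% ⇒ z* = 1.645; margin = 1.645·0.192450 = 0.316580
CI on z-scale: (-0.525570, 0.107590)
Back-transform: tanh(-0.525570) = -0.481988, tanh(0.107590) = 0.107177

(-0.482, 0.107)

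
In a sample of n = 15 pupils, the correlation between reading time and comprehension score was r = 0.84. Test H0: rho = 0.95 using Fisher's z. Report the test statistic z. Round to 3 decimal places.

z_r = atanh(0.84) = 1.221174,  z_0 = atanh(0.95) = 1.831781
SE = 1/√(n−3) = 1/√12 = 0.288675
z = (z_r − z_0)/SE = (1.221174 − 1.831781) / 0.288675 = -0.610607 / 0.288675 = -2.115

-2.115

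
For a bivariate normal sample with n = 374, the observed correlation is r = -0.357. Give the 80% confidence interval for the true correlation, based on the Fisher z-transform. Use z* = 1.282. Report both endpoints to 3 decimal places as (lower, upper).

z_r = atanh(-0.357) = -0.373443;  SE = 1/√(n−3) = 1/√371 = 0.051917
z-limits: -0.373443 ± 1.282·0.051917 = -0.373443 ± 0.066558 = [-0.440001, -0.306885]
ρ-limits: (tanh -0.440001, tanh -0.306885) = (-0.414, -0.298)

(-0.414, -0.298)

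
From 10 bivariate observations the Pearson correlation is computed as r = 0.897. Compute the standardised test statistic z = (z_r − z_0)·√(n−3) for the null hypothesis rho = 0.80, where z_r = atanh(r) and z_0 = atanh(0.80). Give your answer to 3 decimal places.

0.947

Fisher z: atanh(0.897) = 1.456650, atanh(0.80) = 1.098612
z = (z_r − z_0)·√(n−3) = (1.456650 − 1.098612)·√7 = 0.358038 · 2.645751 = 0.947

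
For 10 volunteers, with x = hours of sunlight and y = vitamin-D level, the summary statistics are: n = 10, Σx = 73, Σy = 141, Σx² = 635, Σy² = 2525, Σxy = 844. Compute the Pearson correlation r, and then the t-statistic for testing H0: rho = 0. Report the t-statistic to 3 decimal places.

-3.662

S_xy = nΣxy − ΣxΣy = 10·844 − 73·141 = 8440 − 10293 = -1853
S_xx = nΣx² − (Σx)² = 10·635 − 73² = 6350 − 5329 = 1021
S_yy = nΣy² − (Σy)² = 10·2525 − 141² = 25250 − 19881 = 5369
r = S_xy / √(S_xx·S_yy) = -1853 / √(1021·5369) = -1853 / √5481749 = -1853 / 2341.3135 = -0.7914
t = r·√(n−2)/√(1−r²) = -0.7914·√8 / √(1−0.626314) = -2.238417 / 0.611299 = -3.662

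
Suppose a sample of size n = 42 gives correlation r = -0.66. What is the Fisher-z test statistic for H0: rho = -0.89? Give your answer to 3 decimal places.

3.929

Fisher z: atanh(-0.66) = -0.792814, atanh(-0.89) = -1.421926
z = (z_r − z_0)·√(n−3) = (-0.792814 − (-1.421926))·√39 = 0.629112 · 6.244998 = 3.929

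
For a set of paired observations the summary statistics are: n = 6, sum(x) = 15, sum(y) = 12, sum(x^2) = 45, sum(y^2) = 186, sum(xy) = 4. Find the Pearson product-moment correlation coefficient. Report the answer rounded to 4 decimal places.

-0.7459

S_xy = nΣxy − ΣxΣy = 6·4 − 15·12 = 24 − 180 = -156
S_xx = nΣx² − (Σx)² = 6·45 − 15² = 270 − 225 = 45
S_yy = nΣy² − (Σy)² = 6·186 − 12² = 1116 − 144 = 972
r = S_xy / √(S_xx·S_yy) = -156 / √(45·972) = -156 / √43740 = -156 / 209.1411 = -0.7459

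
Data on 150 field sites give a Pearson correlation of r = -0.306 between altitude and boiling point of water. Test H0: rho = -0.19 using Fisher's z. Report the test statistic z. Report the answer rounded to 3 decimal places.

z_r = atanh(-0.306) = -0.316126,  z_0 = atanh(-0.19) = -0.192337
SE = 1/√(n−3) = 1/√147 = 0.082479
z = (z_r − z_0)/SE = (-0.316126 − (-0.192337)) / 0.082479 = -0.123789 / 0.082479 = -1.501

-1.501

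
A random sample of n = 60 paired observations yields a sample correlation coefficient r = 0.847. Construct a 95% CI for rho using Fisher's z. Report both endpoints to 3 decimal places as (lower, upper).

z_r = atanh(0.847) = 1.245440;  SE = 1/√(n−3) = 1/√57 = 0.132453
z-limits: 1.245440 ± 1.960·0.132453 = 1.245440 ± 0.259608 = [0.985832, 1.505048]
ρ-limits: (tanh 0.985832, tanh 1.505048) = (0.756, 0.906)

(0.756, 0.906)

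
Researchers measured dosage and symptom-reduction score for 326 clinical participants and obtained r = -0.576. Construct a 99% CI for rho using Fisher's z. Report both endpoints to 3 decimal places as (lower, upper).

(-0.664, -0.472)

z_r = atanh(-0.576) = -0.656456;  SE = 1/√(n−3) = 1/√323 = 0.055641
z-limits: -0.656456 ± 2.576·0.055641 = -0.656456 ± 0.143331 = [-0.799787, -0.513125]
ρ-limits: (tanh -0.799787, tanh -0.513125) = (-0.664, -0.472)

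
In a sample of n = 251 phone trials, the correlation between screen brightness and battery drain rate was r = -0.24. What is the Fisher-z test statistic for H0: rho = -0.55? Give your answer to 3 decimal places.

Fisher z: atanh(-0.24) = -0.244774, atanh(-0.55) = -0.618381
z = (z_r − z_0)·√(n−3) = (-0.244774 − (-0.618381))·√248 = 0.373607 · 15.748016 = 5.884

5.884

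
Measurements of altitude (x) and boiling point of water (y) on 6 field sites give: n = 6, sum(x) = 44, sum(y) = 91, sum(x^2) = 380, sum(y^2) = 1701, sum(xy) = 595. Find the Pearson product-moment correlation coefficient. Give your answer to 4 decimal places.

S_xy = nΣxy − ΣxΣy = 6·595 − 44·91 = 3570 − 4004 = -434
S_xx = nΣx² − (Σx)² = 6·380 − 44² = 2280 − 1936 = 344
S_yy = nΣy² − (Σy)² = 6·1701 − 91² = 10206 − 8281 = 1925
r = S_xy / √(S_xx·S_yy) = -434 / √(344·1925) = -434 / √662200 = -434 / 813.7567 = -0.5333

-0.5333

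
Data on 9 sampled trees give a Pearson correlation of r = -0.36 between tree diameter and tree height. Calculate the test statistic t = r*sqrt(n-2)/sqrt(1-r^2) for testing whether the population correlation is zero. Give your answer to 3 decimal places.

1 − r² = 1 − 0.1296 = 0.8704;  √(1−r²) = 0.932952
√(n−2) = √7 = 2.645751
t = r·√(n−2)/√(1−r²) = -0.36 · 2.645751 / 0.932952 = -1.021

-1.021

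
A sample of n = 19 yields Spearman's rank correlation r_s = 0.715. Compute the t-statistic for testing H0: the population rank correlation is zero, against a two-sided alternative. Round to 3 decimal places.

t = r_s·√(n−2) / √(1−r_s²) with r_s = 0.715, n = 19
  = 0.715·√17 / √(1 − 0.511225)
  = 0.715·4.123106 / 0.699124
  = 2.948021 / 0.699124 = 4.217

4.217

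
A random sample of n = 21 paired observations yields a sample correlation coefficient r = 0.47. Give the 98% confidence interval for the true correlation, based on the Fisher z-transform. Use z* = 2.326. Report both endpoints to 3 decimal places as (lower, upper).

(-0.038, 0.785)

Fisher z: z_r = atanh(r) = ½·ln((1+0.47)/(1−0.47)) = 0.510070
SE(z) = 1/√(n−3) = 1/√18 = 0.235702
98% ⇒ z* = 2.326; margin = 2.326·0.235702 = 0.548243
CI on z-scale: (-0.038173, 1.058313)
Back-transform: tanh(-0.038173) = -0.038154, tanh(1.058313) = 0.785017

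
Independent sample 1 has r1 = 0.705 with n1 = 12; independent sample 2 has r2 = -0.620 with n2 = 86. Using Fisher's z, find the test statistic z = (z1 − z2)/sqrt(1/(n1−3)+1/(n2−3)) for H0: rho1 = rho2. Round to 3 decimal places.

4.565

Fisher z-transforms: z1 = atanh(0.705) = 0.877173, z2 = atanh(-0.620) = -0.725005; difference d = 1.602178
Var(d) = 1/9 + 1/83 = 0.1111111 + 0.0120482 = 0.1231593
z = d/√Var(d) = 1.602178 / √0.1231593 = 1.602178 / 0.350941 = 4.565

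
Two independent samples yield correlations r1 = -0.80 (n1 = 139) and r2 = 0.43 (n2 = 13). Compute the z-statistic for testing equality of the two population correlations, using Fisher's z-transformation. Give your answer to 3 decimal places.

z1 = atanh(-0.80) = -1.098612,  z2 = atanh(0.43) = 0.459897
SE = √(1/(n1−3) + 1/(n2−3)) = √(1/136 + 1/10) = √(0.0073529 + 0.1000000) = √0.1073529 = 0.327648
z = (z1 − z2)/SE = (-1.098612 − 0.459897) / 0.327648 = -1.558509 / 0.327648 = -4.757

-4.757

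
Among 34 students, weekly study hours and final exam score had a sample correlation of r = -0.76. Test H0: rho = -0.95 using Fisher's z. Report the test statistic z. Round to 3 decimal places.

4.652

z_r = atanh(-0.76) = -0.996215,  z_0 = atanh(-0.95) = -1.831781
SE = 1/√(n−3) = 1/√31 = 0.179605
z = (z_r − z_0)/SE = (-0.996215 − (-1.831781)) / 0.179605 = 0.835566 / 0.179605 = 4.652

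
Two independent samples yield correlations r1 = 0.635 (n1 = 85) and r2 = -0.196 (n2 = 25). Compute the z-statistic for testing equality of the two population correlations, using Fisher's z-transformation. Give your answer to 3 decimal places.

3.950

Fisher z-transforms: z1 = atanh(0.635) = 0.749750, z2 = atanh(-0.196) = -0.198569; difference d = 0.948319
Var(d) = 1/82 + 1/22 = 0.0121951 + 0.0454545 = 0.0576496
z = d/√Var(d) = 0.948319 / √0.0576496 = 0.948319 / 0.240103 = 3.950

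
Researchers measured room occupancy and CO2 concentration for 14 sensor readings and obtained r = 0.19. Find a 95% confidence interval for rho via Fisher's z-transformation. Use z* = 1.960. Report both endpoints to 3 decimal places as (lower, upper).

(-0.379, 0.655)

z_r = atanh(0.19) = 0.192337;  SE = 1/√(n−3) = 1/√11 = 0.301511
z-limits: 0.192337 ± 1.960·0.301511 = 0.192337 ± 0.590962 = [-0.398625, 0.783299]
ρ-limits: (tanh -0.398625, tanh 0.783299) = (-0.379, 0.655)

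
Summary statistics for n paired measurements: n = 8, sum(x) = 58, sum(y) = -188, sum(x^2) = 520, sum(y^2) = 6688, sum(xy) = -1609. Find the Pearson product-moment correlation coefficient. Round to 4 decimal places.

-0.5176

Numerator: nΣxy − (Σx)(Σy) = 8·(-1609) − (58)(-188) = -1968
Denominator: √[(nΣx²−(Σx)²)(nΣy²−(Σy)²)]
  nΣx²−(Σx)² = 8·520 − 3364 = 796;  nΣy²−(Σy)² = 8·6688 − 35344 = 18160
  √(796·18160) = √14455360 = 3802.0205
r = -1968 / 3802.0205 = -0.5176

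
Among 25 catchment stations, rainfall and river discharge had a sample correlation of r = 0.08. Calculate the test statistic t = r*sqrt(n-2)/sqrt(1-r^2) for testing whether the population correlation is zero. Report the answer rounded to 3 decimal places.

0.385

t = r·√(n−2) / √(1−r²) with r = 0.08, n = 25
  = 0.08·√23 / √(1 − 0.0064)
  = 0.08·4.795832 / 0.996795
  = 0.383667 / 0.996795 = 0.385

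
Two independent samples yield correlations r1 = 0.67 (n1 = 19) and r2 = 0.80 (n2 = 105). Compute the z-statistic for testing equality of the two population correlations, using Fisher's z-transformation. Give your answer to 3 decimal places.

z1 = atanh(0.67) = 0.810743,  z2 = atanh(0.80) = 1.098612
SE = √(1/(n1−3) + 1/(n2−3)) = √(1/16 + 1/102) = √(0.0625000 + 0.0098039) = √0.0723039 = 0.268894
z = (z1 − z2)/SE = (0.810743 − 1.098612) / 0.268894 = -0.287869 / 0.268894 = -1.071

-1.071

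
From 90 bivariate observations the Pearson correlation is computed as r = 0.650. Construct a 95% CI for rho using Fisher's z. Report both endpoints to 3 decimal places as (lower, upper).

(0.512, 0.755)

Fisher z: z_r = atanh(r) = ½·ln((1+0.650)/(1−0.650)) = 0.775299
SE(z) = 1/√(n−3) = 1/√87 = 0.107211
95% ⇒ z* = 1.960; margin = 1.960·0.107211 = 0.210134
CI on z-scale: (0.565165, 0.985433)
Back-transform: tanh(0.565165) = 0.511800, tanh(0.985433) = 0.755408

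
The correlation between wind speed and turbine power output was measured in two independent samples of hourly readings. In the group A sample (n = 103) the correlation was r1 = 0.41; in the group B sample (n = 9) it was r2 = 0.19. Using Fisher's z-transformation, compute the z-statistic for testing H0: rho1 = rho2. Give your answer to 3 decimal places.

0.579

z1 = atanh(0.41) = 0.435611,  z2 = atanh(0.19) = 0.192337
SE = √(1/(n1−3) + 1/(n2−3)) = √(1/100 + 1/6) = √(0.0100000 + 0.1666667) = √0.1766667 = 0.420317
z = (z1 − z2)/SE = (0.435611 − 0.192337) / 0.420317 = 0.243274 / 0.420317 = 0.579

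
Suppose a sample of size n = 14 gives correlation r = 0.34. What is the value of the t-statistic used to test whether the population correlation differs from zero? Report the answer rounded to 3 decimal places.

t = r·√(n−2) / √(1−r²) with r = 0.34, n = 14
  = 0.34·√12 / √(1 − 0.1156)
  = 0.34·3.464102 / 0.940425
  = 1.177795 / 0.940425 = 1.252

1.252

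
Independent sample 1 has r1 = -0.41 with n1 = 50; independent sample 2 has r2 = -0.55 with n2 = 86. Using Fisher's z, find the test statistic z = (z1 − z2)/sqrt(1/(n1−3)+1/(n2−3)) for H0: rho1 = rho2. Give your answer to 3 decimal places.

1.001

z1 = atanh(-0.41) = -0.435611,  z2 = atanh(-0.55) = -0.618381
SE = √(1/(n1−3) + 1/(n2−3)) = √(1/47 + 1/83) = √(0.0212766 + 0.0120482) = √0.0333248 = 0.182551
z = (z1 − z2)/SE = (-0.435611 − (-0.618381)) / 0.182551 = 0.182770 / 0.182551 = 1.001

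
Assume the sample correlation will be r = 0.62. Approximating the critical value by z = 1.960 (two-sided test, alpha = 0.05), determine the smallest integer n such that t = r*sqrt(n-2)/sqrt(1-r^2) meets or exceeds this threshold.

9

r√(n−2)/√(1−r²) ≥ 1.960  ⇔  n−2 ≥ (1.960)²·(1−r²)/r²
(1−r²)/r² = (1−0.3844)/0.3844 = 1.6015
n ≥ 2 + 3.8416·1.6015 = 2 + 6.1523 = 8.1523
⌈8.1523⌉ = 9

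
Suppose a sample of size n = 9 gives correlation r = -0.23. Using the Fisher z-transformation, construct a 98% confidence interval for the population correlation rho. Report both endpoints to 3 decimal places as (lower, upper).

Fisher z: z_r = atanh(r) = ½·ln((1+(-0.23))/(1−(-0.23))) = -0.234189
SE(z) = 1/√(n−3) = 1/√6 = 0.408248
98% ⇒ z* = 2.326; margin = 2.326·0.408248 = 0.949585
CI on z-scale: (-1.183774, 0.715396)
Back-transform: tanh(-1.183774) = -0.828638, tanh(0.715396) = 0.614049

(-0.829, 0.614)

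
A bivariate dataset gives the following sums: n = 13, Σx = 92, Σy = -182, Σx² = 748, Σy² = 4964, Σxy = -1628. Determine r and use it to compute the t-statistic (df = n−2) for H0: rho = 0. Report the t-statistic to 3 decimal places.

-3.275

S_xy = nΣxy − ΣxΣy = 13·(-1628) − 92·(-182) = -21164 − (-16744) = -4420
S_xx = nΣx² − (Σx)² = 13·748 − 92² = 9724 − 8464 = 1260
S_yy = nΣy² − (Σy)² = 13·4964 − (-182)² = 64532 − 33124 = 31408
r = S_xy / √(S_xx·S_yy) = -4420 / √(1260·31408) = -4420 / √39574080 = -4420 / 6290.7933 = -0.7026
t = r·√(n−2)/√(1−r²) = -0.7026·√11 / √(1−0.493647) = -2.330261 / 0.711585 = -3.275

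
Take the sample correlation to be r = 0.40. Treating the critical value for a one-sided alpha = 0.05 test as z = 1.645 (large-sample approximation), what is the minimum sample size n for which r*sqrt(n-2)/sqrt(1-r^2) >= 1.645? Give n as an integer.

r√(n−2)/√(1−r²) ≥ 1.645  ⇔  n−2 ≥ (1.645)²·(1−r²)/r²
(1−r²)/r² = (1−0.1600)/0.1600 = 5.2500
n ≥ 2 + 2.706025·5.2500 = 2 + 14.2066 = 16.2066
⌈16.2066⌉ = 17

17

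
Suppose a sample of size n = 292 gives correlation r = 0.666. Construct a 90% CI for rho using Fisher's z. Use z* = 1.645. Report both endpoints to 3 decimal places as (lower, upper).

Fisher z: z_r = atanh(r) = ½·ln((1+0.666)/(1−0.666)) = 0.803520
SE(z) = 1/√(n−3) = 1/√289 = 0.058824
90% ⇒ z* = 1.645; margin = 1.645·0.058824 = 0.096765
CI on z-scale: (0.706755, 0.900285)
Back-transform: tanh(0.706755) = 0.608638, tanh(0.900285) = 0.716437

(0.609, 0.716)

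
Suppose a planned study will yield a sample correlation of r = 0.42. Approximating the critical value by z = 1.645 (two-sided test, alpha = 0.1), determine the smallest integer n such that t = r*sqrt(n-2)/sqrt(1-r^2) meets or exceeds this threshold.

15

Need r·√(n−2)/√(1−r²) ≥ 1.645
√(n−2) ≥ 1.645·√(1−0.1764) / 0.42 = 1.645·0.907524 / 0.42 = 3.5545
n−2 ≥ 12.6345  ⇒  n ≥ 14.6345
Smallest integer n = 15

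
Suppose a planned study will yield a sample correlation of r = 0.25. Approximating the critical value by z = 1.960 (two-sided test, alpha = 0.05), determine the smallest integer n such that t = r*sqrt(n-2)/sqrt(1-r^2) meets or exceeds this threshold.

Need r·√(n−2)/√(1−r²) ≥ 1.960
√(n−2) ≥ 1.960·√(1−0.0625) / 0.25 = 1.960·0.968246 / 0.25 = 7.5910
n−2 ≥ 57.6233  ⇒  n ≥ 59.6233
Smallest integer n = 60

60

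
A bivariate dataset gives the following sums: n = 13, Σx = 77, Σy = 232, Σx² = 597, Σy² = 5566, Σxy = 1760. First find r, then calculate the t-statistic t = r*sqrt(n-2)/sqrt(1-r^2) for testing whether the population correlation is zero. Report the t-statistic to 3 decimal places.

S_xy = nΣxy − ΣxΣy = 13·1760 − 77·232 = 22880 − 17864 = 5016
S_xx = nΣx² − (Σx)² = 13·597 − 77² = 7761 − 5929 = 1832
S_yy = nΣy² − (Σy)² = 13·5566 − 232² = 72358 − 53824 = 18534
r = S_xy / √(S_xx·S_yy) = 5016 / √(1832·18534) = 5016 / √33954288 = 5016 / 5827.0308 = 0.8608
t = r·√(n−2)/√(1−r²) = 0.8608·√11 / √(1−0.740977) = 2.854951 / 0.508943 = 5.610

5.610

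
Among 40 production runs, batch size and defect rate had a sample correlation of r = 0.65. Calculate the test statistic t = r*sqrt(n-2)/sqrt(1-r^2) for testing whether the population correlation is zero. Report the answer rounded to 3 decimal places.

1 − r² = 1 − 0.4225 = 0.5775;  √(1−r²) = 0.759934
√(n−2) = √38 = 6.164414
t = r·√(n−2)/√(1−r²) = 0.65 · 6.164414 / 0.759934 = 5.273

5.273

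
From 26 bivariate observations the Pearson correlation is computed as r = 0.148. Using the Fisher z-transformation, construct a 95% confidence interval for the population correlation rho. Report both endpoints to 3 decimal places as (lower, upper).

(-0.254, 0.506)

z_r = atanh(0.148) = 0.149095;  SE = 1/√(n−3) = 1/√23 = 0.208514
z-limits: 0.149095 ± 1.960·0.208514 = 0.149095 ± 0.408687 = [-0.259592, 0.557782]
ρ-limits: (tanh -0.259592, tanh 0.557782) = (-0.254, 0.506)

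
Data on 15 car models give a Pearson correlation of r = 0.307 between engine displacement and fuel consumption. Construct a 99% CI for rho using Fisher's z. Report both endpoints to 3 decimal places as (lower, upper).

Fisher z: z_r = atanh(r) = ½·ln((1+0.307)/(1−0.307)) = 0.317230
SE(z) = 1/√(n−3) = 1/√12 = 0.288675
99% ⇒ z* = 2.576; margin = 2.576·0.288675 = 0.743627
CI on z-scale: (-0.426397, 1.060857)
Back-transform: tanh(-0.426397) = -0.402306, tanh(1.060857) = 0.785992

(-0.402, 0.786)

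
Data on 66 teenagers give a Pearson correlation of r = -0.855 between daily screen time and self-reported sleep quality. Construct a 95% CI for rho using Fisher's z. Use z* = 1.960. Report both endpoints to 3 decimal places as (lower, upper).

(-0.909, -0.773)

z_r = atanh(-0.855) = -1.274453;  SE = 1/√(n−3) = 1/√63 = 0.125988
z-limits: -1.274453 ± 1.960·0.125988 = -1.274453 ± 0.246936 = [-1.521389, -1.027517]
ρ-limits: (tanh -1.521389, tanh -1.027517) = (-0.909, -0.773)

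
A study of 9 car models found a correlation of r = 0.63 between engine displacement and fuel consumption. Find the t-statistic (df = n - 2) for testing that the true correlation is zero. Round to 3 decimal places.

t = r·√(n−2) / √(1−r²) with r = 0.63, n = 9
  = 0.63·√7 / √(1 − 0.3969)
  = 0.63·2.645751 / 0.776595
  = 1.666823 / 0.776595 = 2.146

2.146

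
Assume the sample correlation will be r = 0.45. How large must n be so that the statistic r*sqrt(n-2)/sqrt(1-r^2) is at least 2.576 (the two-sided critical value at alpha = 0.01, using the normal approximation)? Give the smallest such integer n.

r√(n−2)/√(1−r²) ≥ 2.576  ⇔  n−2 ≥ (2.576)²·(1−r²)/r²
(1−r²)/r² = (1−0.2025)/0.2025 = 3.9383
n ≥ 2 + 6.635776·3.9383 = 2 + 26.1337 = 28.1337
⌈28.1337⌉ = 29

29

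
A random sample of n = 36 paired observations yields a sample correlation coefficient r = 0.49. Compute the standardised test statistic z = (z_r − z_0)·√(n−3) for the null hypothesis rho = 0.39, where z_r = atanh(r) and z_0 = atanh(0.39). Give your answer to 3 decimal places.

Fisher z: atanh(0.49) = 0.536060, atanh(0.39) = 0.411800
z = (z_r − z_0)·√(n−3) = (0.536060 − 0.411800)·√33 = 0.124260 · 5.744563 = 0.714

0.714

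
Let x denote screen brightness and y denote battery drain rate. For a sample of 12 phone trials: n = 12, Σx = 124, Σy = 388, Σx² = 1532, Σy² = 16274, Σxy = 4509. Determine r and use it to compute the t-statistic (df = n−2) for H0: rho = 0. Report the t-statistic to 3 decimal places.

1.909

Numerator: nΣxy − (Σx)(Σy) = 12·4509 − (124)(388) = 5996
Denominator: √[(nΣx²−(Σx)²)(nΣy²−(Σy)²)]
  nΣx²−(Σx)² = 12·1532 − 15376 = 3008;  nΣy²−(Σy)² = 12·16274 − 150544 = 44744
  √(3008·44744) = √134589952 = 11601.2910
r = 5996 / 11601.2910 = 0.5168
t = r·√(n−2)/√(1−r²) = 0.5168·√10 / √(1−0.267082) = 1.634265 / 0.856106 = 1.909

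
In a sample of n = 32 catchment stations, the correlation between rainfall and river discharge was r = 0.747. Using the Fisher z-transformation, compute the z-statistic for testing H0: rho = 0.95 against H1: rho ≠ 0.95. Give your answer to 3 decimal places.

Fisher z: atanh(0.747) = 0.966133, atanh(0.95) = 1.831781
z = (z_r − z_0)·√(n−3) = (0.966133 − 1.831781)·√29 = -0.865648 · 5.385165 = -4.662

-4.662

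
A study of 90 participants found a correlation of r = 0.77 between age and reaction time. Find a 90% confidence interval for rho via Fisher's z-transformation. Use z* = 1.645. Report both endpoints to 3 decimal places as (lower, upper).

z_r = atanh(0.77) = 1.020328;  SE = 1/√(n−3) = 1/√87 = 0.107211
z-limits: 1.020328 ± 1.645·0.107211 = 1.020328 ± 0.176362 = [0.843966, 1.196690]
ρ-limits: (tanh 0.843966, tanh 1.196690) = (0.688, 0.833)

(0.688, 0.833)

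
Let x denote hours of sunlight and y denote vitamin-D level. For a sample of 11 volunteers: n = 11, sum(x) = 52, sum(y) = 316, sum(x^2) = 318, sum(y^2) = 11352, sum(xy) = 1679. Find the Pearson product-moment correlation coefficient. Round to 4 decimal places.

0.4571

Numerator: nΣxy − (Σx)(Σy) = 11·1679 − (52)(316) = 2037
Denominator: √[(nΣx²−(Σx)²)(nΣy²−(Σy)²)]
  nΣx²−(Σx)² = 11·318 − 2704 = 794;  nΣy²−(Σy)² = 11·11352 − 99856 = 25016
  √(794·25016) = √19862704 = 4456.7594
r = 2037 / 4456.7594 = 0.4571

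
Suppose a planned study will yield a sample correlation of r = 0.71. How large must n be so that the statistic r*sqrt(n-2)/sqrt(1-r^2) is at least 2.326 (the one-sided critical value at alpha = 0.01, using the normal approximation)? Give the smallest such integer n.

8

r√(n−2)/√(1−r²) ≥ 2.326  ⇔  n−2 ≥ (2.326)²·(1−r²)/r²
(1−r²)/r² = (1−0.5041)/0.5041 = 0.9837
n ≥ 2 + 5.410276·0.9837 = 2 + 5.3221 = 7.3221
⌈7.3221⌉ = 8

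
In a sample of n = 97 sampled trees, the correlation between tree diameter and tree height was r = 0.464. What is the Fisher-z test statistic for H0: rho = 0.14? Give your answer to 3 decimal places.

3.505

z_r = atanh(0.464) = 0.502397,  z_0 = atanh(0.14) = 0.140926
SE = 1/√(n−3) = 1/√94 = 0.103142
z = (z_r − z_0)/SE = (0.502397 − 0.140926) / 0.103142 = 0.361471 / 0.103142 = 3.505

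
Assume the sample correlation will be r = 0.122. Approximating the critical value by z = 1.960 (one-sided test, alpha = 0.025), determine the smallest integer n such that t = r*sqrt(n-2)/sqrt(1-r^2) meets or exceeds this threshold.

Need r·√(n−2)/√(1−r²) ≥ 1.960
√(n−2) ≥ 1.960·√(1−0.014884) / 0.122 = 1.960·0.992530 / 0.122 = 15.9456
n−2 ≥ 254.2622  ⇒  n ≥ 256.2622
Smallest integer n = 257

257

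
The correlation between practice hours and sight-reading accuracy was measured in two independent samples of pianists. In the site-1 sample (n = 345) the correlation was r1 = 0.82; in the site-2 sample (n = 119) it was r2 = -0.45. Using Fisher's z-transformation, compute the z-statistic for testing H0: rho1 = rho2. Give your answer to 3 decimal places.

z1 = atanh(0.82) = 1.156817,  z2 = atanh(-0.45) = -0.484700
SE = √(1/(n1−3) + 1/(n2−3)) = √(1/342 + 1/116) = √(0.0029240 + 0.0086207) = √0.0115447 = 0.107446
z = (z1 − z2)/SE = (1.156817 − (-0.484700)) / 0.107446 = 1.641517 / 0.107446 = 15.278

15.278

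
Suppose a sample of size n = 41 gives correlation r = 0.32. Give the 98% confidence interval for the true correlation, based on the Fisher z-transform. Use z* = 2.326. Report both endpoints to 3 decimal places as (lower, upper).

(-0.046, 0.610)

z_r = atanh(0.32) = 0.331647;  SE = 1/√(n−3) = 1/√38 = 0.162221
z-limits: 0.331647 ± 2.326·0.162221 = 0.331647 ± 0.377326 = [-0.045679, 0.708973]
ρ-limits: (tanh -0.045679, tanh 0.708973) = (-0.046, 0.610)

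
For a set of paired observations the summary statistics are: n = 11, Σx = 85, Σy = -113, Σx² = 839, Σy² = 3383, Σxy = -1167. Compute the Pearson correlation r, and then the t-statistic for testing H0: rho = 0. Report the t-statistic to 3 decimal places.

Numerator: nΣxy − (Σx)(Σy) = 11·(-1167) − (85)(-113) = -3232
Denominator: √[(nΣx²−(Σx)²)(nΣy²−(Σy)²)]
  nΣx²−(Σx)² = 11·839 − 7225 = 2004;  nΣy²−(Σy)² = 11·3383 − 12769 = 24444
  √(2004·24444) = √48985776 = 6998.9839
r = -3232 / 6998.9839 = -0.4618
t = r·√(n−2)/√(1−r²) = -0.4618·√9 / √(1−0.213259) = -1.385400 / 0.886984 = -1.562

-1.562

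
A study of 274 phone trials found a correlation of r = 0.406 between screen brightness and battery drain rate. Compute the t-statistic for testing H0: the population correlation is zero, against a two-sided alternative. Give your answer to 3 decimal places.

7.327

t = r·√(n−2) / √(1−r²) with r = 0.406, n = 274
  = 0.406·√272 / √(1 − 0.164836)
  = 0.406·16.492423 / 0.913873
  = 6.695924 / 0.913873 = 7.327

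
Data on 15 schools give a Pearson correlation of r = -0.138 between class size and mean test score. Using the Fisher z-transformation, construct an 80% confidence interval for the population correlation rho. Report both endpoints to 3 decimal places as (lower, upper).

z_r = atanh(-0.138) = -0.138886;  SE = 1/√(n−3) = 1/√12 = 0.288675
z-limits: -0.138886 ± 1.282·0.288675 = -0.138886 ± 0.370081 = [-0.508967, 0.231195]
ρ-limits: (tanh -0.508967, tanh 0.231195) = (-0.469, 0.227)

(-0.469, 0.227)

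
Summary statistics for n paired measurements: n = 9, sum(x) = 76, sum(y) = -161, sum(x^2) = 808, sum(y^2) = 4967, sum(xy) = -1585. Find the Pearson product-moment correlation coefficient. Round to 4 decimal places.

-0.3828

Numerator: nΣxy − (Σx)(Σy) = 9·(-1585) − (76)(-161) = -2029
Denominator: √[(nΣx²−(Σx)²)(nΣy²−(Σy)²)]
  nΣx²−(Σx)² = 9·808 − 5776 = 1496;  nΣy²−(Σy)² = 9·4967 − 25921 = 18782
  √(1496·18782) = √28097872 = 5300.7426
r = -2029 / 5300.7426 = -0.3828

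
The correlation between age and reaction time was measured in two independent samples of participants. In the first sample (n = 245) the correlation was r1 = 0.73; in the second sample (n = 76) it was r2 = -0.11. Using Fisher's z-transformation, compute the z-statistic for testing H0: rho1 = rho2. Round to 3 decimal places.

7.782

z1 = atanh(0.73) = 0.928727,  z2 = atanh(-0.11) = -0.110447
SE = √(1/(n1−3) + 1/(n2−3)) = √(1/242 + 1/73) = √(0.0041322 + 0.0136986) = √0.0178308 = 0.133532
z = (z1 − z2)/SE = (0.928727 − (-0.110447)) / 0.133532 = 1.039174 / 0.133532 = 7.782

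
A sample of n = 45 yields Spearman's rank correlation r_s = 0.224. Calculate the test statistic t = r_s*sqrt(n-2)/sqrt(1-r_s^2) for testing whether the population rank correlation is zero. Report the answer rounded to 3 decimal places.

1.507

t = r_s·√(n−2) / √(1−r_s²) with r_s = 0.224, n = 45
  = 0.224·√43 / √(1 − 0.050176)
  = 0.224·6.557439 / 0.974589
  = 1.468866 / 0.974589 = 1.507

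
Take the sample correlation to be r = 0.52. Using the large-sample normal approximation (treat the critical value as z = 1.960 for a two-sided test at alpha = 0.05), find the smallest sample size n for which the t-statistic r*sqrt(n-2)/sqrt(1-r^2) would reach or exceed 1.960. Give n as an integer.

Need r·√(n−2)/√(1−r²) ≥ 1.960
√(n−2) ≥ 1.960·√(1−0.2704) / 0.52 = 1.960·0.854166 / 0.52 = 3.2195
n−2 ≥ 10.3652  ⇒  n ≥ 12.3652
Smallest integer n = 13

13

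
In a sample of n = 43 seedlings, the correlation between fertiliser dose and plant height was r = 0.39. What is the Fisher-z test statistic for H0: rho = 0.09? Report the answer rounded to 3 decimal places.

2.034

z_r = atanh(0.39) = 0.411800,  z_0 = atanh(0.09) = 0.090244
SE = 1/√(n−3) = 1/√40 = 0.158114
z = (z_r − z_0)/SE = (0.411800 − 0.090244) / 0.158114 = 0.321556 / 0.158114 = 2.034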